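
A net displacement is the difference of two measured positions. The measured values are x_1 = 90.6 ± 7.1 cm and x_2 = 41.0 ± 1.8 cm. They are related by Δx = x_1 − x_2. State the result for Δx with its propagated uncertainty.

49.6 ± 7.32 cm

For a sum/difference, combine absolute errors in quadrature:
  (δx_1)² = 50.4;  (δx_2)² = 3.24
δΔx = √(53.6) = 7.32 cm
Δx = 49.6 cm.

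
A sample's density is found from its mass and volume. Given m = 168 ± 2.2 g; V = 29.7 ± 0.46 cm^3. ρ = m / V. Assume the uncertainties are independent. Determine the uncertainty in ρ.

Since ρ is a product/quotient, work with relative uncertainties:
  (1·δm/m)² = (1×0.0131)² = 0.000171;  (-1·δV/V)² = (-1×0.0155)² = 0.000240
δρ/ρ = √(0.000411) = 0.0203
ρ = 5.66 g/cm^3, so δρ = 0.0203 × 5.66 = 0.115 g/cm^3.

0.115 g/cm^3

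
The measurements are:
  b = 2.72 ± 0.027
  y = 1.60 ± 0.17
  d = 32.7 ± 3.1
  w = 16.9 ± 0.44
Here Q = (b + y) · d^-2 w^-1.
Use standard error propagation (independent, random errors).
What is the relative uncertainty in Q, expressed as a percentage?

19.5%

Let u = b + y = 4.32. δu = √(δb² + δy²) = √(0.000729 + 0.0289) = 0.172, so δu/u = 0.0398.
Q is then a monomial in u, d, w:
δQ/Q = √((δu/u)² + (-2·δd/d)² + (-1·δw/w)²) = √(0.00159 + 0.0359 + 0.000678) = 0.195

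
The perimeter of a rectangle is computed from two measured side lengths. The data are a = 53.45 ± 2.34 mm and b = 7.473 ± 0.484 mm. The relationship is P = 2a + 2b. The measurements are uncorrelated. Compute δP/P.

For a sum/difference, combine absolute errors in quadrature:
  (2·δa)² = 21.9;  (2·δb)² = 0.937
δP = √(22.8) = 4.78 mm
P = 121.8 mm, so δP/P = 4.78/121.8 = 0.0392.

0.0392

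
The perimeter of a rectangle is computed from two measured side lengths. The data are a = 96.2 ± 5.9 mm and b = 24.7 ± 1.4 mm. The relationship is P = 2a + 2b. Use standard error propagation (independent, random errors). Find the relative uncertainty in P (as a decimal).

Sums and differences: (δP)² = Σ (cᵢ δxᵢ)².
  (2·δa)² = 139;  (2·δb)² = 7.84
δP = √(147) = 12.1 mm
P = 242 mm, so δP/P = 12.1/242 = 0.0502.

0.0502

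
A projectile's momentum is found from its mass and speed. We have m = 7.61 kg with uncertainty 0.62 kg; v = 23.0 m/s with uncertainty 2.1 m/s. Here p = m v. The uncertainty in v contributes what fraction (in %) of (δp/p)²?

55.7%

(δp/p)² = (1·δm/m)² + (1·δv/v)²
  m term: (1×0.0815)² = 0.00664
  v term: (1×0.0913)² = 0.00834
Total = 0.0150. Share from v = 0.00834/0.0150 = 0.557.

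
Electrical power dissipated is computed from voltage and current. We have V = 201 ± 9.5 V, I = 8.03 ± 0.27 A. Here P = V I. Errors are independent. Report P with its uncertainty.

1610 ± 93.6 W

P is a product of powers, so relative uncertainties combine in quadrature:
  (1·δV/V)² = (1×0.0473)² = 0.00223;  (1·δI/I)² = (1×0.0336)² = 0.00113
δP/P = √(0.00336) = 0.0580
P = 1610 W, so δP = 0.0580 × 1610 = 93.6 W.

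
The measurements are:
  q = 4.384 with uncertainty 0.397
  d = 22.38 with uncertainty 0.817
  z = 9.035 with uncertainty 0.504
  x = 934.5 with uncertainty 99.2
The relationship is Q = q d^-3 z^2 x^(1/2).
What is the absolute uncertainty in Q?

0.184

For a monomial Q ∝ q, d^-3, z^2, x^(1/2), fractional errors add in quadrature:
  (1·δq/q)² = (1×0.0906)² = 0.00820;  (-3·δd/d)² = (-3×0.0365)² = 0.0120;  (2·δz/z)² = (2×0.0558)² = 0.0124;  (½·δx/x)² = (0.5×0.106)² = 0.00282
δQ/Q = √(0.0355) = 0.188
Q = 0.9760, so δQ = 0.188 × 0.9760 = 0.184.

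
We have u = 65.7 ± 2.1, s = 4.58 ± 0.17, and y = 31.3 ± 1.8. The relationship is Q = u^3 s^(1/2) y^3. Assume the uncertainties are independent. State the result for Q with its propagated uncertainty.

(1.86 ± 0.369) × 10^10

Q is a product of powers, so relative uncertainties combine in quadrature:
  (3·δu/u)² = (3×0.0320)² = 0.00919;  (½·δs/s)² = (0.5×0.0371)² = 0.000344;  (3·δy/y)² = (3×0.0575)² = 0.0298
δQ/Q = √(0.0393) = 0.198
Q = 1.86e+10, so δQ = 0.198 × 1.86e+10 = 3.69e+09.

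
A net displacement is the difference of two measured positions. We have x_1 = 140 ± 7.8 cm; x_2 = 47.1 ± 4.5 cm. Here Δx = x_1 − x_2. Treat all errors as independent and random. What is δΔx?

9.00 cm

Absolute uncertainties add in quadrature for a linear combination:
  (δx_1)² = 60.8;  (δx_2)² = 20.2
δΔx = √(81.1) = 9.00 cm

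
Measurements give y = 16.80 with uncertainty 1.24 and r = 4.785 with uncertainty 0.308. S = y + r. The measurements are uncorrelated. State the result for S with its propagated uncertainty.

21.59 ± 1.28

Sums and differences: (δS)² = Σ (cᵢ δxᵢ)².
  (δy)² = 1.54;  (δr)² = 0.0949
δS = √(1.63) = 1.28
S = 21.59.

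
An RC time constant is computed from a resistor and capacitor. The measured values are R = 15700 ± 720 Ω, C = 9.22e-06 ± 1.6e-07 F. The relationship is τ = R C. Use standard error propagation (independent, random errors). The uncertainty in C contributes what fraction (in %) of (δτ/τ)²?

(δτ/τ)² = (1·δR/R)² + (1·δC/C)²
  R term: (1×0.0459)² = 0.00210
  C term: (1×0.0174)² = 0.000301
Total = 0.00240. Share from C = 0.000301/0.00240 = 0.125.

12.5%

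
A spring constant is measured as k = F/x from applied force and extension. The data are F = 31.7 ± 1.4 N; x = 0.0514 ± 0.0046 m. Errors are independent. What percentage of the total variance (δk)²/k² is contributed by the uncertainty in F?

19.6%

(δk/k)² = (1·δF/F)² + (-1·δx/x)²
  F term: (1×0.0442)² = 0.00195
  x term: (-1×0.0895)² = 0.00801
Total = 0.00996. Share from F = 0.00195/0.00996 = 0.196.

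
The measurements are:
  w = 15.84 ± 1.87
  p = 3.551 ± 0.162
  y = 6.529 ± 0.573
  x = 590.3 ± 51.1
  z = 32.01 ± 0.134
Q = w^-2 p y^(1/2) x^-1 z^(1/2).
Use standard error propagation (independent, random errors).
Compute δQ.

8.99e-05

Products/powers → add relative errors in quadrature, weighted by exponent:
  (-2·δw/w)² = (-2×0.118)² = 0.0557;  (1·δp/p)² = (1×0.0456)² = 0.00208;  (½·δy/y)² = (0.5×0.0878)² = 0.00193;  (-1·δx/x)² = (-1×0.0866)² = 0.00749;  (½·δz/z)² = (0.5×0.00419)² = 4.38e-06
δQ/Q = √(0.0673) = 0.259
Q = 0.0003466, so δQ = 0.259 × 0.0003466 = 8.99e-05.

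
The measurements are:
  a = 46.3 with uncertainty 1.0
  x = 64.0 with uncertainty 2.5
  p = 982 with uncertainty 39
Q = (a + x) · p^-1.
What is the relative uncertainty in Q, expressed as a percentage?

4.66%

Let u = a + x = 110. δu = √(δa² + δx²) = √(1.00 + 6.25) = 2.69, so δu/u = 0.0244.
Q is then a monomial in u, p:
δQ/Q = √((δu/u)² + (-1·δp/p)²) = √(0.000596 + 0.00158) = 0.0466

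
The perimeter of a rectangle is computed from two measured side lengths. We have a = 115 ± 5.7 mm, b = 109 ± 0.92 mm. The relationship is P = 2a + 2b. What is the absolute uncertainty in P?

11.5 mm

Sums and differences: (δP)² = Σ (cᵢ δxᵢ)².
  (2·δa)² = 130;  (2·δb)² = 3.39
δP = √(133) = 11.5 mm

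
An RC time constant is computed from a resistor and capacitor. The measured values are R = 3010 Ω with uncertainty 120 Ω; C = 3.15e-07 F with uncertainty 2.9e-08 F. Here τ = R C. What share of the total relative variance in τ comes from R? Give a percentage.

15.8%

(δτ/τ)² = (1·δR/R)² + (1·δC/C)²
  R term: (1×0.0399)² = 0.00159
  C term: (1×0.0921)² = 0.00848
Total = 0.0101. Share from R = 0.00159/0.0101 = 0.158.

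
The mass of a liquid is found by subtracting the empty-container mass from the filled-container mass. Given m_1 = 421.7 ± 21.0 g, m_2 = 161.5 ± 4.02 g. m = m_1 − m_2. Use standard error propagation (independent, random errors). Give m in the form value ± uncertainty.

260.2 ± 21.4 g

Absolute uncertainties add in quadrature for a linear combination:
  (δm_1)² = 441;  (δm_2)² = 16.2
δm = √(457) = 21.4 g
m = 260.2 g.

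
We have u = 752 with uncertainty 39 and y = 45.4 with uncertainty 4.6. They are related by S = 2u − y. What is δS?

78.1

Each term contributes (cᵢ δxᵢ)² to (δS)²:
  (2·δu)² = 6080;  (δy)² = 21.2
δS = √(6110) = 78.1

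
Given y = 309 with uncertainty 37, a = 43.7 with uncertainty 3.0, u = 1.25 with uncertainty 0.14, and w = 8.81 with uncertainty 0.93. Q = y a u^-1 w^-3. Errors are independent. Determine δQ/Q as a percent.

Q is a product of powers, so relative uncertainties combine in quadrature:
  (1·δy/y)² = (1×0.120)² = 0.0143;  (1·δa/a)² = (1×0.0686)² = 0.00471;  (-1·δu/u)² = (-1×0.112)² = 0.0125;  (-3·δw/w)² = (-3×0.106)² = 0.100
δQ/Q = √(0.132) = 0.363

36.3%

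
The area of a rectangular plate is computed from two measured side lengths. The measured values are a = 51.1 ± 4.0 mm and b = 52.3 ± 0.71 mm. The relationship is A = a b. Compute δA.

Each factor contributes (exponent × relative error)² to (δA/A)²:
  (1·δa/a)² = (1×0.0783)² = 0.00613;  (1·δb/b)² = (1×0.0136)² = 0.000184
δA/A = √(0.00631) = 0.0794
A = 2670 mm^2, so δA = 0.0794 × 2670 = 212 mm^2.

212 mm^2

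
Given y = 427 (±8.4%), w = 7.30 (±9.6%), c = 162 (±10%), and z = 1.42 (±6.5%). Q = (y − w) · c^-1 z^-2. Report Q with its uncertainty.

1.28 ± 0.238

Let u = y − w = 420. δu = √(δy² + δw²) = √(1290 + 0.491) = 35.9, so δu/u = 0.0855.
Q is then a monomial in u, c, z:
δQ/Q = √((δu/u)² + (-1·δc/c)² + (-2·δz/z)²) = √(0.00731 + 0.0100 + 0.0169) = 0.185
Q = 1.28, so δQ = 0.185 × 1.28 = 0.238.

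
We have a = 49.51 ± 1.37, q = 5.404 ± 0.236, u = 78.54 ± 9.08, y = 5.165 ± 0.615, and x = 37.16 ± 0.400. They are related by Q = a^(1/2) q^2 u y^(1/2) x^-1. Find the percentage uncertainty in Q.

15.8%

Since Q is a product/quotient, work with relative uncertainties:
  (½·δa/a)² = (0.5×0.0277)² = 0.000191;  (2·δq/q)² = (2×0.0437)² = 0.00763;  (1·δu/u)² = (1×0.116)² = 0.0134;  (½·δy/y)² = (0.5×0.119)² = 0.00354;  (-1·δx/x)² = (-1×0.0108)² = 0.000116
δQ/Q = √(0.0248) = 0.158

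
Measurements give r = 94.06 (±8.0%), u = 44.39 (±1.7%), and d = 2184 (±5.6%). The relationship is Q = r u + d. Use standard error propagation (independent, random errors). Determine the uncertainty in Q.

Let p = r·u = 4175. δp/p = √((1·δr/r)² + (1·δu/u)²) = √(0.00640 + 0.000289) = 0.0818, so δp = 341.
Q = p + d: δQ = √(δp² + δd²) = √(1.17e+05 + 15000) = 363

363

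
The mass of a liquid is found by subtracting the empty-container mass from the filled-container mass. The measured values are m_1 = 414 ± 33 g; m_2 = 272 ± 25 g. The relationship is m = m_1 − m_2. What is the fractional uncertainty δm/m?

0.292

Each term contributes (cᵢ δxᵢ)² to (δm)²:
  (δm_1)² = 1090;  (δm_2)² = 625
δm = √(1710) = 41.4 g
m = 142 g, so δm/m = 41.4/142 = 0.292.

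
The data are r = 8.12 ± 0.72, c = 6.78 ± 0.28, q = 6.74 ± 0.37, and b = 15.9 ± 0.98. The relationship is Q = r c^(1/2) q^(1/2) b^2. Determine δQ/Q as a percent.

15.6%

For a monomial Q ∝ r, c^(1/2), q^(1/2), b^2, fractional errors add in quadrature:
  (1·δr/r)² = (1×0.0887)² = 0.00786;  (½·δc/c)² = (0.5×0.0413)² = 0.000426;  (½·δq/q)² = (0.5×0.0549)² = 0.000753;  (2·δb/b)² = (2×0.0616)² = 0.0152
δQ/Q = √(0.0242) = 0.156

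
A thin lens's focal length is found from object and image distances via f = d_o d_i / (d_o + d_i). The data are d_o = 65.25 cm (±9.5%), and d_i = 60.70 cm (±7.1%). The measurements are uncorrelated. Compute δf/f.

0.0587

∂f/∂d_o = (d_i/(d_o+d_i))² = 0.232;  ∂f/∂d_i = (d_o/(d_o+d_i))² = 0.268
δf = √((∂f/∂d_o · δd_o)² + (∂f/∂d_i · δd_i)²) = √(2.07 + 1.34) = 1.85 cm
f = 31.45 cm, so δf/f = 1.85/31.45 = 0.0587.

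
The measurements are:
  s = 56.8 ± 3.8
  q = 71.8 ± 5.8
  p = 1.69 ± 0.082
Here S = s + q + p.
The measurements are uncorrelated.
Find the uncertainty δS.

6.93

Absolute uncertainties add in quadrature for a linear combination:
  (δs)² = 14.4;  (δq)² = 33.6;  (δp)² = 0.00672
δS = √(48.1) = 6.93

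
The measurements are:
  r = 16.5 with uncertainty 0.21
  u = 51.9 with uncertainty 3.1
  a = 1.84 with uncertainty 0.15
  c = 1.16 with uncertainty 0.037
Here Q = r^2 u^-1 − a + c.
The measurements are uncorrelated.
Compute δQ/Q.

0.0819

Let p = r^2·u^-1 = 5.25. δp/p = √((2·δr/r)² + (-1·δu/u)²) = √(0.000648 + 0.00357) = 0.0649, so δp = 0.341.
Q = p − a + c: δQ = √(δp² + δa² + δc²) = √(0.116 + 0.0225 + 0.00137) = 0.374
Q = 4.57, so δQ/Q = 0.374/4.57 = 0.0819.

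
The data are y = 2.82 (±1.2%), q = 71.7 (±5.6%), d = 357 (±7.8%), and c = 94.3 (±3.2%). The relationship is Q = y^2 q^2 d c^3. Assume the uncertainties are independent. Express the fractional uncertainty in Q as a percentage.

16.9%

Each factor contributes (exponent × relative error)² to (δQ/Q)²:
  (2·δy/y)² = (2×0.0120)² = 0.000576;  (2·δq/q)² = (2×0.0560)² = 0.0125;  (1·δd/d)² = (1×0.0780)² = 0.00608;  (3·δc/c)² = (3×0.0320)² = 0.00922
δQ/Q = √(0.0284) = 0.169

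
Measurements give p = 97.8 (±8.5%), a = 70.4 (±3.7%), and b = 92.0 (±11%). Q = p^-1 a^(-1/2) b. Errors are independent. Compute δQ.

For a monomial Q ∝ p^-1, a^(-1/2), b, fractional errors add in quadrature:
  (-1·δp/p)² = (-1×0.0850)² = 0.00723;  (−½·δa/a)² = (-0.5×0.0370)² = 0.000342;  (1·δb/b)² = (1×0.110)² = 0.0121
δQ/Q = √(0.0197) = 0.140
Q = 0.112, so δQ = 0.140 × 0.112 = 0.0157.

0.0157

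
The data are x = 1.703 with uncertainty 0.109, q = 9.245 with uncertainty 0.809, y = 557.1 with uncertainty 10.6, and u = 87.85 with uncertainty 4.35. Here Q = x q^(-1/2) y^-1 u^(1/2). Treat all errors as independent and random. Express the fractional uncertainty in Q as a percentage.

8.36%

Relative error in a monomial: (δQ/Q)² = Σ (nᵢ · δxᵢ/xᵢ)².
  (1·δx/x)² = (1×0.0640)² = 0.00410;  (−½·δq/q)² = (-0.5×0.0875)² = 0.00191;  (-1·δy/y)² = (-1×0.0190)² = 0.000362;  (½·δu/u)² = (0.5×0.0495)² = 0.000613
δQ/Q = √(0.00699) = 0.0836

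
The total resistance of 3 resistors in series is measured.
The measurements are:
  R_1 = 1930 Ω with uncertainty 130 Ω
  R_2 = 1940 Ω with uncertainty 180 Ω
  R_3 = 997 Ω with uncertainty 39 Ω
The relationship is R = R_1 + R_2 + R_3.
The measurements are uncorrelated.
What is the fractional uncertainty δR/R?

Each term contributes (cᵢ δxᵢ)² to (δR)²:
  (δR_1)² = 16900;  (δR_2)² = 32400;  (δR_3)² = 1520
δR = √(50800) = 225 Ω
R = 4870 Ω, so δR/R = 225/4870 = 0.0463.

0.0463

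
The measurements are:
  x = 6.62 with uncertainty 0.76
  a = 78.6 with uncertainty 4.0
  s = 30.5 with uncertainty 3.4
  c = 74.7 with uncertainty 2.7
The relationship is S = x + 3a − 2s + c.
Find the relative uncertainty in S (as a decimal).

S is a linear combination, so absolute uncertainties add in quadrature:
  (δx)² = 0.578;  (3·δa)² = 144;  (2·δs)² = 46.2;  (δc)² = 7.29
δS = √(198) = 14.1
S = 256, so δS/S = 14.1/256 = 0.0550.

0.0550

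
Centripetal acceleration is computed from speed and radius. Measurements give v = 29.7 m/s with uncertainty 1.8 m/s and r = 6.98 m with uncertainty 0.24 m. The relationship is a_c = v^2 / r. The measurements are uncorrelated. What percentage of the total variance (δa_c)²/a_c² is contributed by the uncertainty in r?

7.45%

(δa_c/a_c)² = (2·δv/v)² + (-1·δr/r)²
  v term: (2×0.0606)² = 0.0147
  r term: (-1×0.0344)² = 0.00118
Total = 0.0159. Share from r = 0.00118/0.0159 = 0.0745.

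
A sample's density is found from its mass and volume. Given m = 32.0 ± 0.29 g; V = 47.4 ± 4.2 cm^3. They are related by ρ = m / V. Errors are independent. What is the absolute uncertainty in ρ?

Since ρ is a product/quotient, work with relative uncertainties:
  (1·δm/m)² = (1×0.00906)² = 8.21e-05;  (-1·δV/V)² = (-1×0.0886)² = 0.00785
δρ/ρ = √(0.00793) = 0.0891
ρ = 0.675 g/cm^3, so δρ = 0.0891 × 0.675 = 0.0601 g/cm^3.

0.0601 g/cm^3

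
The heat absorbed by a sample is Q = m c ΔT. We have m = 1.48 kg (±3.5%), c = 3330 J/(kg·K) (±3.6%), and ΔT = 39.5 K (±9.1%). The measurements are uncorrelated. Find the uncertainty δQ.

20200 J

Since Q is a product/quotient, work with relative uncertainties:
  (1·δm/m)² = (1×0.0350)² = 0.00123;  (1·δc/c)² = (1×0.0360)² = 0.00130;  (1·δΔT/ΔT)² = (1×0.0910)² = 0.00828
δQ/Q = √(0.0108) = 0.104
Q = 1.95e+05 J, so δQ = 0.104 × 1.95e+05 = 20200 J.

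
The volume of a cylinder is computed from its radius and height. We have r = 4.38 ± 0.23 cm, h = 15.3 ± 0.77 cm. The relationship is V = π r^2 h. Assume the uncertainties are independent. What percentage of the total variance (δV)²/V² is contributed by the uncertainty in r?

(δV/V)² = (2·δr/r)² + (1·δh/h)²
  r term: (2×0.0525)² = 0.0110
  h term: (1×0.0503)² = 0.00253
Total = 0.0136. Share from r = 0.0110/0.0136 = 0.813.

81.3%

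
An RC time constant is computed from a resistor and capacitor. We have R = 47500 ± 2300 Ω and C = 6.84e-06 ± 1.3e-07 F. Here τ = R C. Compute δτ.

0.0169 s

Relative error in a monomial: (δτ/τ)² = Σ (nᵢ · δxᵢ/xᵢ)².
  (1·δR/R)² = (1×0.0484)² = 0.00234;  (1·δC/C)² = (1×0.0190)² = 0.000361
δτ/τ = √(0.00271) = 0.0520
τ = 0.325 s, so δτ = 0.0520 × 0.325 = 0.0169 s.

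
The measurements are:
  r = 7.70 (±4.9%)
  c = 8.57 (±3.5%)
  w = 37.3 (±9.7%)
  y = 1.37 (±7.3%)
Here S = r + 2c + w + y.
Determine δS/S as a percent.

Sums and differences: (δS)² = Σ (cᵢ δxᵢ)².
  (δr)² = 0.142;  (2·δc)² = 0.360;  (δw)² = 13.1;  (δy)² = 0.0100
δS = √(13.6) = 3.69
S = 63.5, so δS/S = 3.69/63.5 = 0.0581.

5.81%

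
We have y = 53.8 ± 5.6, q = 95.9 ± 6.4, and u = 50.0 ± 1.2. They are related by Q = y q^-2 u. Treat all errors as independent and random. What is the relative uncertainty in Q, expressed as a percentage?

Products/powers → add relative errors in quadrature, weighted by exponent:
  (1·δy/y)² = (1×0.104)² = 0.0108;  (-2·δq/q)² = (-2×0.0667)² = 0.0178;  (1·δu/u)² = (1×0.0240)² = 0.000576
δQ/Q = √(0.0292) = 0.171

17.1%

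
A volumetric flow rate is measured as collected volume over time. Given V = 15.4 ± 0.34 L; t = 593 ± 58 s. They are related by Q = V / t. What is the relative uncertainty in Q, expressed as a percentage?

Since Q is a product/quotient, work with relative uncertainties:
  (1·δV/V)² = (1×0.0221)² = 0.000487;  (-1·δt/t)² = (-1×0.0978)² = 0.00957
δQ/Q = √(0.0101) = 0.100

10.0%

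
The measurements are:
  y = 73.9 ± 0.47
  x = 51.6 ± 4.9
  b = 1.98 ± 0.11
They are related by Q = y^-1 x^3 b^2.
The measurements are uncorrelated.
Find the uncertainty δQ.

Relative error in a monomial: (δQ/Q)² = Σ (nᵢ · δxᵢ/xᵢ)².
  (-1·δy/y)² = (-1×0.00636)² = 4.04e-05;  (3·δx/x)² = (3×0.0950)² = 0.0812;  (2·δb/b)² = (2×0.0556)² = 0.0123
δQ/Q = √(0.0935) = 0.306
Q = 7290, so δQ = 0.306 × 7290 = 2230.

2230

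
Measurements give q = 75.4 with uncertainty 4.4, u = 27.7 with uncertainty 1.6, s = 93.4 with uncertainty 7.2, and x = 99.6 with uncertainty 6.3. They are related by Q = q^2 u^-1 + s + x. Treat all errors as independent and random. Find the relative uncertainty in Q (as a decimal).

0.0713

Let p = q^2·u^-1 = 205. δp/p = √((2·δq/q)² + (-1·δu/u)²) = √(0.0136 + 0.00334) = 0.130, so δp = 26.7.
Q = p + s + x: δQ = √(δp² + δs² + δx²) = √(714 + 51.8 + 39.7) = 28.4
Q = 398, so δQ/Q = 28.4/398 = 0.0713.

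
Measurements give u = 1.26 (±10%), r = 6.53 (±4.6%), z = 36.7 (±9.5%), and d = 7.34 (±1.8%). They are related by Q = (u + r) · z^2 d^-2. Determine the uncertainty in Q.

38.5

Let w = u + r = 7.79. δw = √(δu² + δr²) = √(0.0159 + 0.0902) = 0.326, so δw/w = 0.0418.
Q is then a monomial in w, z, d:
δQ/Q = √((δw/w)² + (2·δz/z)² + (-2·δd/d)²) = √(0.00175 + 0.0361 + 0.00130) = 0.198
Q = 195, so δQ = 0.198 × 195 = 38.5.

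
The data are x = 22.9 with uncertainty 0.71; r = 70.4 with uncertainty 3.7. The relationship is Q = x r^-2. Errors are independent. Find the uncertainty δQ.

For a monomial Q ∝ x, r^-2, fractional errors add in quadrature:
  (1·δx/x)² = (1×0.0310)² = 0.000961;  (-2·δr/r)² = (-2×0.0526)² = 0.0110
δQ/Q = √(0.0120) = 0.110
Q = 0.00462, so δQ = 0.110 × 0.00462 = 0.000506.

0.000506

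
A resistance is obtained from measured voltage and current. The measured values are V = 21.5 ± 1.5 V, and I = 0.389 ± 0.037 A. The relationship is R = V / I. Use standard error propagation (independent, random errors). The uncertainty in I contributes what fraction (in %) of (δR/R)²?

(δR/R)² = (1·δV/V)² + (-1·δI/I)²
  V term: (1×0.0698)² = 0.00487
  I term: (-1×0.0951)² = 0.00905
Total = 0.0139. Share from I = 0.00905/0.0139 = 0.650.

65.0%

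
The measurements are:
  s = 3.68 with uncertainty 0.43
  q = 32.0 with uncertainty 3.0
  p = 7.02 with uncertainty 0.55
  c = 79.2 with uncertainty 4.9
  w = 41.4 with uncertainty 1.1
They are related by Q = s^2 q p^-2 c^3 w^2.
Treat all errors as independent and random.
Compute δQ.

Each factor contributes (exponent × relative error)² to (δQ/Q)²:
  (2·δs/s)² = (2×0.117)² = 0.0546;  (1·δq/q)² = (1×0.0938)² = 0.00879;  (-2·δp/p)² = (-2×0.0783)² = 0.0246;  (3·δc/c)² = (3×0.0619)² = 0.0344;  (2·δw/w)² = (2×0.0266)² = 0.00282
δQ/Q = √(0.125) = 0.354
Q = 7.49e+09, so δQ = 0.354 × 7.49e+09 = 2.65e+09.

2.65e+09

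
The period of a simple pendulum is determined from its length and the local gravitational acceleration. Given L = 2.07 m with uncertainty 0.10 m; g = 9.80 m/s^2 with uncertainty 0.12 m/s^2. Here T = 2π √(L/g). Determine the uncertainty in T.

Each factor contributes (exponent × relative error)² to (δT/T)²:
  (½·δL/L)² = (0.5×0.0483)² = 0.000583;  (−½·δg/g)² = (-0.5×0.0122)² = 3.75e-05
δT/T = √(0.000621) = 0.0249
T = 2.89 s, so δT = 0.0249 × 2.89 = 0.0720 s.

0.0720 s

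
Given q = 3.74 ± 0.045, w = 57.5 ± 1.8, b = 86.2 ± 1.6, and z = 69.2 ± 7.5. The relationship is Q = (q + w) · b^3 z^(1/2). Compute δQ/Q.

Let u = q + w = 61.2. δu = √(δq² + δw²) = √(0.00202 + 3.24) = 1.80, so δu/u = 0.0294.
Q is then a monomial in u, b, z:
δQ/Q = √((δu/u)² + (3·δb/b)² + (½·δz/z)²) = √(0.000864 + 0.00310 + 0.00294) = 0.0831

0.0831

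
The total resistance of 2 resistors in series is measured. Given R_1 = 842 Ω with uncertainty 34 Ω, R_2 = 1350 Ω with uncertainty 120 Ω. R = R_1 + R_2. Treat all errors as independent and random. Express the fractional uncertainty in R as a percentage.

Each term contributes (cᵢ δxᵢ)² to (δR)²:
  (δR_1)² = 1160;  (δR_2)² = 14400
δR = √(15600) = 125 Ω
R = 2190 Ω, so δR/R = 125/2190 = 0.0569.

5.69%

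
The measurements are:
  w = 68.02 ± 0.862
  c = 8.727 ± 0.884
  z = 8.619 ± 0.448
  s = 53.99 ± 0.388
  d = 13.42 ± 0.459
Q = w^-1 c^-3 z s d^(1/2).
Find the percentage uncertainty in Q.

Q is a product of powers, so relative uncertainties combine in quadrature:
  (-1·δw/w)² = (-1×0.0127)² = 0.000161;  (-3·δc/c)² = (-3×0.101)² = 0.0923;  (1·δz/z)² = (1×0.0520)² = 0.00270;  (1·δs/s)² = (1×0.00719)² = 5.16e-05;  (½·δd/d)² = (0.5×0.0342)² = 0.000292
δQ/Q = √(0.0956) = 0.309

30.9%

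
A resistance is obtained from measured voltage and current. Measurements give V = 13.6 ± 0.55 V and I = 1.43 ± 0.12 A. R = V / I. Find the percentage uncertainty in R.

Since R is a product/quotient, work with relative uncertainties:
  (1·δV/V)² = (1×0.0404)² = 0.00164;  (-1·δI/I)² = (-1×0.0839)² = 0.00704
δR/R = √(0.00868) = 0.0932

9.32%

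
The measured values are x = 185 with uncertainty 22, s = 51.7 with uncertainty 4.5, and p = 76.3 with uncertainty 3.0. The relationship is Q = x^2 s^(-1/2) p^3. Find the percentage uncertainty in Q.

26.9%

Each factor contributes (exponent × relative error)² to (δQ/Q)²:
  (2·δx/x)² = (2×0.119)² = 0.0566;  (−½·δs/s)² = (-0.5×0.0870)² = 0.00189;  (3·δp/p)² = (3×0.0393)² = 0.0139
δQ/Q = √(0.0724) = 0.269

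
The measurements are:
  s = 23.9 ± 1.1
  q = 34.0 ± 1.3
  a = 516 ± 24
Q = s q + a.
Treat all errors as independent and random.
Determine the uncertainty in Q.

Let p = s·q = 813. δp/p = √((1·δs/s)² + (1·δq/q)²) = √(0.00212 + 0.00146) = 0.0598, so δp = 48.6.
Q = p + a: δQ = √(δp² + δa²) = √(2360 + 576) = 54.2

54.2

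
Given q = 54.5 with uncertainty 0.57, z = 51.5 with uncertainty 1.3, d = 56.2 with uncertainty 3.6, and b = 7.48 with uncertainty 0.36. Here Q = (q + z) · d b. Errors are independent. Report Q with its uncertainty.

44600 ± 3620

Let u = q + z = 106. δu = √(δq² + δz²) = √(0.325 + 1.69) = 1.42, so δu/u = 0.0134.
Q is then a monomial in u, d, b:
δQ/Q = √((δu/u)² + (1·δd/d)² + (1·δb/b)²) = √(0.000179 + 0.00410 + 0.00232) = 0.0812
Q = 44600, so δQ = 0.0812 × 44600 = 3620.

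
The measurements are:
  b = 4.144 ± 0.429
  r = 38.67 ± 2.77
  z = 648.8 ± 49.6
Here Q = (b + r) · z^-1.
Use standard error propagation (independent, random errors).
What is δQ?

Let u = b + r = 42.81. δu = √(δb² + δr²) = √(0.184 + 7.67) = 2.80, so δu/u = 0.0655.
Q is then a monomial in u, z:
δQ/Q = √((δu/u)² + (-1·δz/z)²) = √(0.00429 + 0.00584) = 0.101
Q = 0.06599, so δQ = 0.101 × 0.06599 = 0.00664.

0.00664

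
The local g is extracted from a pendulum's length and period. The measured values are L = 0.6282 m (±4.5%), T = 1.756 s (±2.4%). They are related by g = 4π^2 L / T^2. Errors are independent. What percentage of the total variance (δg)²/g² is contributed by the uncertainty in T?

53.2%

(δg/g)² = (1·δL/L)² + (-2·δT/T)²
  L term: (1×0.0450)² = 0.00202
  T term: (-2×0.0240)² = 0.00230
Total = 0.00433. Share from T = 0.00230/0.00433 = 0.532.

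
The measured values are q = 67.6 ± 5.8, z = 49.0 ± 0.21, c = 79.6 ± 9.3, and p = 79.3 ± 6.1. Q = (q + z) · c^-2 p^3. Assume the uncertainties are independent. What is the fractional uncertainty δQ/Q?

0.332

Let u = q + z = 117. δu = √(δq² + δz²) = √(33.6 + 0.0441) = 5.80, so δu/u = 0.0498.
Q is then a monomial in u, c, p:
δQ/Q = √((δu/u)² + (-2·δc/c)² + (3·δp/p)²) = √(0.00248 + 0.0546 + 0.0533) = 0.332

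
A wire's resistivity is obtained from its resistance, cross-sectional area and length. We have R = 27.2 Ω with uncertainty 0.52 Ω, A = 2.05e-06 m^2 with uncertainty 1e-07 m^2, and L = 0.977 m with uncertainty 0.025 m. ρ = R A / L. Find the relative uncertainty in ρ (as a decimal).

0.0583

Products/powers → add relative errors in quadrature, weighted by exponent:
  (1·δR/R)² = (1×0.0191)² = 0.000365;  (1·δA/A)² = (1×0.0488)² = 0.00238;  (-1·δL/L)² = (-1×0.0256)² = 0.000655
δρ/ρ = √(0.00340) = 0.0583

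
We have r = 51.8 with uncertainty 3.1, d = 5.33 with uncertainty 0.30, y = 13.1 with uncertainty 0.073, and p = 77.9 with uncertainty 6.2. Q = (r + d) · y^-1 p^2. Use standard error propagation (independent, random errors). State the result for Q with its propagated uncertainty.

Let u = r + d = 57.1. δu = √(δr² + δd²) = √(9.61 + 0.0900) = 3.11, so δu/u = 0.0545.
Q is then a monomial in u, y, p:
δQ/Q = √((δu/u)² + (-1·δy/y)² + (2·δp/p)²) = √(0.00297 + 3.11e-05 + 0.0253) = 0.168
Q = 26500, so δQ = 0.168 × 26500 = 4460.

26500 ± 4460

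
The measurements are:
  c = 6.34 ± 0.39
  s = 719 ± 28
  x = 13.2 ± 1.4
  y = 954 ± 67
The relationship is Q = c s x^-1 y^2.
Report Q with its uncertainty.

(3.14 ± 0.599) × 10^8

Q is a product of powers, so relative uncertainties combine in quadrature:
  (1·δc/c)² = (1×0.0615)² = 0.00378;  (1·δs/s)² = (1×0.0389)² = 0.00152;  (-1·δx/x)² = (-1×0.106)² = 0.0112;  (2·δy/y)² = (2×0.0702)² = 0.0197
δQ/Q = √(0.0363) = 0.190
Q = 3.14e+08, so δQ = 0.190 × 3.14e+08 = 5.99e+07.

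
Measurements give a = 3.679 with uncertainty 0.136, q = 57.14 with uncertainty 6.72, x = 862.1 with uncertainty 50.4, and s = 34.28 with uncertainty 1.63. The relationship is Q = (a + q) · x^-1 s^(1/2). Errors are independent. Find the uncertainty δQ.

Let u = a + q = 60.82. δu = √(δa² + δq²) = √(0.0185 + 45.2) = 6.72, so δu/u = 0.111.
Q is then a monomial in u, x, s:
δQ/Q = √((δu/u)² + (-1·δx/x)² + (½·δs/s)²) = √(0.0122 + 0.00342 + 0.000565) = 0.127
Q = 0.4130, so δQ = 0.127 × 0.4130 = 0.0526.

0.0526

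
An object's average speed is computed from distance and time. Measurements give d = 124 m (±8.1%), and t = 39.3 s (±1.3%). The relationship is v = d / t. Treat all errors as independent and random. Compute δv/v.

v is a product of powers, so relative uncertainties combine in quadrature:
  (1·δd/d)² = (1×0.0810)² = 0.00656;  (-1·δt/t)² = (-1×0.0130)² = 0.000169
δv/v = √(0.00673) = 0.0820

0.0820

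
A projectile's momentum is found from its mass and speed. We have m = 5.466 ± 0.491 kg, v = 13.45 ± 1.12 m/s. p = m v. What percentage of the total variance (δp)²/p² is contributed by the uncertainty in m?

(δp/p)² = (1·δm/m)² + (1·δv/v)²
  m term: (1×0.0898)² = 0.00807
  v term: (1×0.0833)² = 0.00693
Total = 0.0150. Share from m = 0.00807/0.0150 = 0.538.

53.8%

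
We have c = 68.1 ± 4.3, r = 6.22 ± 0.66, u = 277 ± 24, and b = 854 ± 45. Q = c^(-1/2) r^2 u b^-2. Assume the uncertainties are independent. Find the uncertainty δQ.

Relative error in a monomial: (δQ/Q)² = Σ (nᵢ · δxᵢ/xᵢ)².
  (−½·δc/c)² = (-0.5×0.0631)² = 0.000997;  (2·δr/r)² = (2×0.106)² = 0.0450;  (1·δu/u)² = (1×0.0866)² = 0.00751;  (-2·δb/b)² = (-2×0.0527)² = 0.0111
δQ/Q = √(0.0646) = 0.254
Q = 0.00178, so δQ = 0.254 × 0.00178 = 0.000453.

0.000453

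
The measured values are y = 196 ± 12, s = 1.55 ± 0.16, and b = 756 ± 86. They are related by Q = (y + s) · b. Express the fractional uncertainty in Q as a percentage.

Let u = y + s = 198. δu = √(δy² + δs²) = √(144 + 0.0256) = 12.0, so δu/u = 0.0607.
Q is then a monomial in u, b:
δQ/Q = √((δu/u)² + (1·δb/b)²) = √(0.00369 + 0.0129) = 0.129

12.9%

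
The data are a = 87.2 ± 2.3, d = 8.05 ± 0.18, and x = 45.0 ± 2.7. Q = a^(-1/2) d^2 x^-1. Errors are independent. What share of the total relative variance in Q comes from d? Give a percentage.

34.6%

(δQ/Q)² = (−½·δa/a)² + (2·δd/d)² + (-1·δx/x)²
  a term: (-0.5×0.0264)² = 0.000174
  d term: (2×0.0224)² = 0.00200
  x term: (-1×0.0600)² = 0.00360
Total = 0.00577. Share from d = 0.00200/0.00577 = 0.346.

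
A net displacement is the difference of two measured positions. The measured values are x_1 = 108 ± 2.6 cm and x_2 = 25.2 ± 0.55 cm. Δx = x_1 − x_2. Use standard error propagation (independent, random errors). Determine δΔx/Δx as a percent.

3.21%

Absolute uncertainties add in quadrature for a linear combination:
  (δx_1)² = 6.76;  (δx_2)² = 0.303
δΔx = √(7.06) = 2.66 cm
Δx = 82.8 cm, so δΔx/Δx = 2.66/82.8 = 0.0321.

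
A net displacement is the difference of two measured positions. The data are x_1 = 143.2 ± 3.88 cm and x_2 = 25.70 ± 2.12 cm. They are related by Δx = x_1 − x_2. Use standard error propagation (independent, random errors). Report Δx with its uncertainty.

Absolute uncertainties add in quadrature for a linear combination:
  (δx_1)² = 15.1;  (δx_2)² = 4.49
δΔx = √(19.5) = 4.42 cm
Δx = 117.5 cm.

117.5 ± 4.42 cm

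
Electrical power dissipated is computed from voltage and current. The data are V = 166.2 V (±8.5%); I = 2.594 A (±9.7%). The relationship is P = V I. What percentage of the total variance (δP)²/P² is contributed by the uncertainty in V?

43.4%

(δP/P)² = (1·δV/V)² + (1·δI/I)²
  V term: (1×0.0850)² = 0.00723
  I term: (1×0.0970)² = 0.00941
Total = 0.0166. Share from V = 0.00723/0.0166 = 0.434.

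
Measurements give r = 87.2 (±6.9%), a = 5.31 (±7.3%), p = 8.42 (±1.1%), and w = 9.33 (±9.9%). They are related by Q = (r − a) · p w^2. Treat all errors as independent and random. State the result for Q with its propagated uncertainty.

60000 ± 12700

Let u = r − a = 81.9. δu = √(δr² + δa²) = √(36.2 + 0.150) = 6.03, so δu/u = 0.0736.
Q is then a monomial in u, p, w:
δQ/Q = √((δu/u)² + (1·δp/p)² + (2·δw/w)²) = √(0.00542 + 0.000121 + 0.0392) = 0.212
Q = 60000, so δQ = 0.212 × 60000 = 12700.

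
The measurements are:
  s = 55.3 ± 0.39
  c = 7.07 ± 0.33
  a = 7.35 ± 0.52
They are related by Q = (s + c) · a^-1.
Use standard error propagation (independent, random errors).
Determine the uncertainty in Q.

Let u = s + c = 62.4. δu = √(δs² + δc²) = √(0.152 + 0.109) = 0.511, so δu/u = 0.00819.
Q is then a monomial in u, a:
δQ/Q = √((δu/u)² + (-1·δa/a)²) = √(6.71e-05 + 0.00501) = 0.0712
Q = 8.49, so δQ = 0.0712 × 8.49 = 0.604.

0.604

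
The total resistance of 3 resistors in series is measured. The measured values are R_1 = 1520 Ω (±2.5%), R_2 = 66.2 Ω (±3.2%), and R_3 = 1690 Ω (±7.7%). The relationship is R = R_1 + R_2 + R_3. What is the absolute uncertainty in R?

136 Ω

Each term contributes (cᵢ δxᵢ)² to (δR)²:
  (δR_1)² = 1440;  (δR_2)² = 4.49;  (δR_3)² = 16900
δR = √(18400) = 136 Ω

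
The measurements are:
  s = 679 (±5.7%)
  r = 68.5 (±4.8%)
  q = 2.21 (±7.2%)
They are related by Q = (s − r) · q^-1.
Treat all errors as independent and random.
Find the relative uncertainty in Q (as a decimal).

Let u = s − r = 610. δu = √(δs² + δr²) = √(1500 + 10.8) = 38.8, so δu/u = 0.0636.
Q is then a monomial in u, q:
δQ/Q = √((δu/u)² + (-1·δq/q)²) = √(0.00405 + 0.00518) = 0.0961

0.0961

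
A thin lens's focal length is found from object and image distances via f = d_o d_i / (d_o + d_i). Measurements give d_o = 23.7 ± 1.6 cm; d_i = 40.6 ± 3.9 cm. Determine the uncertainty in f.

0.829 cm

∂f/∂d_o = (d_i/(d_o+d_i))² = 0.399;  ∂f/∂d_i = (d_o/(d_o+d_i))² = 0.136
δf = √((∂f/∂d_o · δd_o)² + (∂f/∂d_i · δd_i)²) = √(0.407 + 0.281) = 0.829 cm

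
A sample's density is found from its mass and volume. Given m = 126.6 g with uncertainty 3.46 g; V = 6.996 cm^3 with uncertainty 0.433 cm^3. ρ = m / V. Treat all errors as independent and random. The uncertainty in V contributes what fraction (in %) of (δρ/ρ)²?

(δρ/ρ)² = (1·δm/m)² + (-1·δV/V)²
  m term: (1×0.0273)² = 0.000747
  V term: (-1×0.0619)² = 0.00383
Total = 0.00458. Share from V = 0.00383/0.00458 = 0.837.

83.7%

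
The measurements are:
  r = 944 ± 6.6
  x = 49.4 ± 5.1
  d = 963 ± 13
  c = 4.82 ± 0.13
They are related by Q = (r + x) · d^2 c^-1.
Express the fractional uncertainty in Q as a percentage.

Let u = r + x = 993. δu = √(δr² + δx²) = √(43.6 + 26.0) = 8.34, so δu/u = 0.00840.
Q is then a monomial in u, d, c:
δQ/Q = √((δu/u)² + (2·δd/d)² + (-1·δc/c)²) = √(7.05e-05 + 0.000729 + 0.000727) = 0.0391

3.91%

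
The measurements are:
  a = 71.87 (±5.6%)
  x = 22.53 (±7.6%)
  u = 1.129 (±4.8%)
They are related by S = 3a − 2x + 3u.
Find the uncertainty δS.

S is a linear combination, so absolute uncertainties add in quadrature:
  (3·δa)² = 146;  (2·δx)² = 11.7;  (3·δu)² = 0.0264
δS = √(158) = 12.6

12.6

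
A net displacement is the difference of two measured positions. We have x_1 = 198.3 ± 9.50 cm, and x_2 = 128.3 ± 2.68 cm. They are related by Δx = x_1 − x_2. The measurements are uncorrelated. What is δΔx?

Sums and differences: (δΔx)² = Σ (cᵢ δxᵢ)².
  (δx_1)² = 90.2;  (δx_2)² = 7.18
δΔx = √(97.4) = 9.87 cm

9.87 cm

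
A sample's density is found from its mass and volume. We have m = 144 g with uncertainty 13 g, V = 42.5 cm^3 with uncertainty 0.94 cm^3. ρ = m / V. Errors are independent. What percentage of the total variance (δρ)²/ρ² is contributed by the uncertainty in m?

94.3%

(δρ/ρ)² = (1·δm/m)² + (-1·δV/V)²
  m term: (1×0.0903)² = 0.00815
  V term: (-1×0.0221)² = 0.000489
Total = 0.00864. Share from m = 0.00815/0.00864 = 0.943.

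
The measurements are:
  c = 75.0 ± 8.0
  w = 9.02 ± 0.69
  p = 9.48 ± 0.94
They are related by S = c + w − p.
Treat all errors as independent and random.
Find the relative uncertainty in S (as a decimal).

0.108

Sums and differences: (δS)² = Σ (cᵢ δxᵢ)².
  (δc)² = 64.0;  (δw)² = 0.476;  (δp)² = 0.884
δS = √(65.4) = 8.08
S = 74.5, so δS/S = 8.08/74.5 = 0.108.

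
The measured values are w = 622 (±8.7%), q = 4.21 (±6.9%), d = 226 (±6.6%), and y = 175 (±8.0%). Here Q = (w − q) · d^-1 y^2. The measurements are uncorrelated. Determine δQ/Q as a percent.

Let u = w − q = 618. δu = √(δw² + δq²) = √(2930 + 0.0844) = 54.1, so δu/u = 0.0876.
Q is then a monomial in u, d, y:
δQ/Q = √((δu/u)² + (-1·δd/d)² + (2·δy/y)²) = √(0.00767 + 0.00436 + 0.0256) = 0.194

19.4%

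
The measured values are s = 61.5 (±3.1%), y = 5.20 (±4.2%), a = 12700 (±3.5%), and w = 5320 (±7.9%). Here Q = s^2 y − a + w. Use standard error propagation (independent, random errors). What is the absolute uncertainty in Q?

1590

Let p = s^2·y = 19700. δp/p = √((2·δs/s)² + (1·δy/y)²) = √(0.00384 + 0.00176) = 0.0749, so δp = 1470.
Q = p − a + w: δQ = √(δp² + δa² + δw²) = √(2.17e+06 + 1.98e+05 + 1.77e+05) = 1590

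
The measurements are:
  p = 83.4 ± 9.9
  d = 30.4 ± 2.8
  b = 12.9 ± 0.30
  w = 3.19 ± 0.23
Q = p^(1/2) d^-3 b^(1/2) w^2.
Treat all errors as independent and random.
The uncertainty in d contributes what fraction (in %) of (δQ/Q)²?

75.7%

(δQ/Q)² = (½·δp/p)² + (-3·δd/d)² + (½·δb/b)² + (2·δw/w)²
  p term: (0.5×0.119)² = 0.00352
  d term: (-3×0.0921)² = 0.0764
  b term: (0.5×0.0233)² = 0.000135
  w term: (2×0.0721)² = 0.0208
Total = 0.101. Share from d = 0.0764/0.101 = 0.757.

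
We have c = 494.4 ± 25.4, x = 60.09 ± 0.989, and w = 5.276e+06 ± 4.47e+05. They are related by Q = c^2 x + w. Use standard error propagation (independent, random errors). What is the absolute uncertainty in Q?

1.59e+06

Let p = c^2·x = 1.469e+07. δp/p = √((2·δc/c)² + (1·δx/x)²) = √(0.0106 + 0.000271) = 0.104, so δp = 1.53e+06.
Q = p + w: δQ = √(δp² + δw²) = √(2.34e+12 + 2e+11) = 1.59e+06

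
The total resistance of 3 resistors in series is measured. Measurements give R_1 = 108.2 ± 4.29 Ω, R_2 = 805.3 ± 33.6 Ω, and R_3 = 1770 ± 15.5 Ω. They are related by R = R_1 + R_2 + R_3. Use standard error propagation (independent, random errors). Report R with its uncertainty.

2684 ± 37.3 Ω

Each term contributes (cᵢ δxᵢ)² to (δR)²:
  (δR_1)² = 18.4;  (δR_2)² = 1130;  (δR_3)² = 240
δR = √(1390) = 37.3 Ω
R = 2684 Ω.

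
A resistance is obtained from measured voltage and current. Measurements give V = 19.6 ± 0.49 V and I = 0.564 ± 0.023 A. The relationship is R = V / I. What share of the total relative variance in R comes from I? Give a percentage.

(δR/R)² = (1·δV/V)² + (-1·δI/I)²
  V term: (1×0.0250)² = 0.000625
  I term: (-1×0.0408)² = 0.00166
Total = 0.00229. Share from I = 0.00166/0.00229 = 0.727.

72.7%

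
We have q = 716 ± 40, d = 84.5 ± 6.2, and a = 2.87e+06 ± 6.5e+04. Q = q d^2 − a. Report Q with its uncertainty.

Let p = q·d^2 = 5.11e+06. δp/p = √((1·δq/q)² + (2·δd/d)²) = √(0.00312 + 0.0215) = 0.157, so δp = 8.03e+05.
Q = p − a: δQ = √(δp² + δa²) = √(6.44e+11 + 4.22e+09) = 8.05e+05
Q = 2.24e+06.

(2.24 ± 0.805) × 10^6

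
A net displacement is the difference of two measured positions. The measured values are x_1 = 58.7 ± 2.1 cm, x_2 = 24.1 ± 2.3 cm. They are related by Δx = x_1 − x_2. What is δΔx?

3.11 cm

Sums and differences: (δΔx)² = Σ (cᵢ δxᵢ)².
  (δx_1)² = 4.41;  (δx_2)² = 5.29
δΔx = √(9.70) = 3.11 cm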